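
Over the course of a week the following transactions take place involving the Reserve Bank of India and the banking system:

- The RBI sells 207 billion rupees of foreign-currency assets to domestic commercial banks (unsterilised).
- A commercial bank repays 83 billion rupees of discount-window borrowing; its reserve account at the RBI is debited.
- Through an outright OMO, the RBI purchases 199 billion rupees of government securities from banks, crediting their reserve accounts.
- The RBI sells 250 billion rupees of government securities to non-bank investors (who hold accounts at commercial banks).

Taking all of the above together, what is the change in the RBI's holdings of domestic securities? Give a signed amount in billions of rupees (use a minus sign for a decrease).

-51 billion

RBI balance sheet:
  Assets:      Securities −51B, Loans to banks −83B, Foreign assets −207B
  Liabilities: Bank reserves −341B
So the change in the RBI's holdings of domestic securities is -51 billion.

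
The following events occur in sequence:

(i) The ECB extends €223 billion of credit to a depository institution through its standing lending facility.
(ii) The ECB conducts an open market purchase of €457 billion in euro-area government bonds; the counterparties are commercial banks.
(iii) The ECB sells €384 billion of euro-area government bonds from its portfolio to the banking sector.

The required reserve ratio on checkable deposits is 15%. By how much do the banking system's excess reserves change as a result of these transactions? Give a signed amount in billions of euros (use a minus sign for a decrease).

Discount-window loan €223 billion: reserves +€223B, deposits 0.
OMO purchase (from banks) €457 billion: reserves +€457B, deposits 0.
OMO sale (to banks) €384 billion: reserves −€384B, deposits 0.
Totals: Δreserves = +€296B, Δdeposits = 0.
Δrequired reserves = 15% × 0 = 0.
Δexcess reserves = Δreserves − Δrequired = +€296B − (0) = +€296 billion.

+€296 billion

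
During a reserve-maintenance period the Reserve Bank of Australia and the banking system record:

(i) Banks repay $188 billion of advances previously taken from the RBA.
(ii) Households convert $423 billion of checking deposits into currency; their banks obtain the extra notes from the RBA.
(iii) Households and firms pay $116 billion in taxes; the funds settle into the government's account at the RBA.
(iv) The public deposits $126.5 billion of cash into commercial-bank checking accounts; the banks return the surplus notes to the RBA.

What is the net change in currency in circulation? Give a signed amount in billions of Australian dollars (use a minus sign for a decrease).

Discount-window repayment $188 billion: no currency enters or leaves circulation → 0.
Currency withdrawal $423 billion: notes leave the central bank → +$423B.
Government account inflow $116 billion: no currency enters or leaves circulation → 0.
Currency deposit $126.5 billion: notes return to the central bank → −$126.5B.
Net: 0 + 423 + 0 − 126.5 = +$296.5 billion.

+$296.5 billion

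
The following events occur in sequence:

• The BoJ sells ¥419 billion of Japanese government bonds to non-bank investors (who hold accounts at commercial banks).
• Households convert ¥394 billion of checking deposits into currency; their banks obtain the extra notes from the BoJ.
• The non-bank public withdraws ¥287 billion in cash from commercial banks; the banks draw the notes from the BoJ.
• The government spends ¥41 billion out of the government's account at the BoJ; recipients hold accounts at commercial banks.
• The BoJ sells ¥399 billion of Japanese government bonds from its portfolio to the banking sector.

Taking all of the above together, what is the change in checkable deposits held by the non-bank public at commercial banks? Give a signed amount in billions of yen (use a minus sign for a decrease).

-¥1059 billion

BoJ balance sheet:
  Assets:      Securities −¥818B
  Liabilities: Bank reserves −¥1458B, Currency in circulation +¥681B, Government deposits −¥41B
Commercial banking system:
  Assets:      Reserves at CB −¥1458B, Securities +¥399B
  Liabilities: Checkable deposits −¥1059B
So the change in checkable deposits held by the non-bank public at commercial banks is -¥1059 billion.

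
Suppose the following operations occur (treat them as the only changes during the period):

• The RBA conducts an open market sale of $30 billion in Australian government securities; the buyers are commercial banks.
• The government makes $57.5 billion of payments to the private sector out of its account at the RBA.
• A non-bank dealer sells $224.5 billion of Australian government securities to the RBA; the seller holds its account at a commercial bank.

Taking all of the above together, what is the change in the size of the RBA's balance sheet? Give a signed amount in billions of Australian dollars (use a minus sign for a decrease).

+$194.5 billion

OMO sale (to banks) $30 billion: an RBA asset is shed → −$30B.
Government spending $57.5 billion: only the composition of liabilities changes → 0.
Asset purchase (from non-banks) $224.5 billion: an RBA asset is acquired → +$224.5B.
Net: −30 + 0 + 224.5 = +$194.5 billion.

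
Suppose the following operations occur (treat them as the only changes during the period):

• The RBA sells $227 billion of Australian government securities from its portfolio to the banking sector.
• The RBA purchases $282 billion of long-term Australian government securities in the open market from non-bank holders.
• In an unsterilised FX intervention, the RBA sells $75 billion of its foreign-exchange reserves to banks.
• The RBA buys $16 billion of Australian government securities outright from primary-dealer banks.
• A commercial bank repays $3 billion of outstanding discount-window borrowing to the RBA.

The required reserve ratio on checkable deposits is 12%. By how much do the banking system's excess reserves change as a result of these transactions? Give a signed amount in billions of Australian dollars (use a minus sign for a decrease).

-$40.84 billion

OMO sale (to banks) $227 billion: reserves −$227B, deposits 0.
Asset purchase (from non-banks) $282 billion: reserves +$282B, deposits +$282B.
FX sale $75 billion: reserves −$75B, deposits 0.
OMO purchase (from banks) $16 billion: reserves +$16B, deposits 0.
Discount-window repayment $3 billion: reserves −$3B, deposits 0.
Totals: Δreserves = −$7B, Δdeposits = +$282B.
Δrequired reserves = 12% × +$282B = +$33.84B.
Δexcess reserves = Δreserves − Δrequired = −$7B − (+$33.84B) = -$40.84 billion.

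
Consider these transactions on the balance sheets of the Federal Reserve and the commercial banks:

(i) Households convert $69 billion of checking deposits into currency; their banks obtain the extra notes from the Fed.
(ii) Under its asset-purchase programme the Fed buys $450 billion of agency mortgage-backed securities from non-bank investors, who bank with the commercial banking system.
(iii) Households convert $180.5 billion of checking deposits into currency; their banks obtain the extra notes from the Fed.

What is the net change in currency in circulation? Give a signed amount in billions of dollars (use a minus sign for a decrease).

+$249.5 billion

Fed balance sheet:
  Assets:      Securities +$450B
  Liabilities: Bank reserves +$200.5B, Currency in circulation +$249.5B
Commercial banking system:
  Assets:      Reserves at CB +$200.5B
  Liabilities: Checkable deposits +$200.5B
So the change in currency in circulation is +$249.5 billion.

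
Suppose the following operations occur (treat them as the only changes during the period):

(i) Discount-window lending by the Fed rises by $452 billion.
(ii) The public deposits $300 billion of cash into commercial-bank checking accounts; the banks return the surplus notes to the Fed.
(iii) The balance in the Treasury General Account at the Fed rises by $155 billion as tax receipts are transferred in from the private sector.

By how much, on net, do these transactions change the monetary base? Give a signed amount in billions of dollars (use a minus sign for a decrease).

Fed balance sheet:
  Assets:      Loans to banks +$452B
  Liabilities: Bank reserves +$597B, Currency in circulation −$300B, Government deposits +$155B
Monetary base = currency + reserves: −$300B + (+$597B) = +$297 billion.

+$297 billion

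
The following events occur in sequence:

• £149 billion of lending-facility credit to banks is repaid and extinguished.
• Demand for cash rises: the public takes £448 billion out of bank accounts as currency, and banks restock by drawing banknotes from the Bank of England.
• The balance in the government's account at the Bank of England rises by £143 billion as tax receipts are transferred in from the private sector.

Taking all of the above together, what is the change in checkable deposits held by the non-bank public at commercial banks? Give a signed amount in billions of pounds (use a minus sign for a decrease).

-£591 billion

Bank of England balance sheet:
  Assets:      Loans to banks −£149B
  Liabilities: Bank reserves −£740B, Currency in circulation +£448B, Government deposits +£143B
Commercial banking system:
  Assets:      Reserves at CB −£740B
  Liabilities: Checkable deposits −£591B, Borrowings from CB −£149B
So the change in checkable deposits held by the non-bank public at commercial banks is -£591 billion.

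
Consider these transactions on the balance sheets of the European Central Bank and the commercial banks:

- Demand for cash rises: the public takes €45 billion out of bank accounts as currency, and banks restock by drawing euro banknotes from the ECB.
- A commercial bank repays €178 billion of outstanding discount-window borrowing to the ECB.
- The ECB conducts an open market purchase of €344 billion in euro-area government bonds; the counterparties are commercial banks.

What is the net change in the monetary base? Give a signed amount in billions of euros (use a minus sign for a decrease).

Currency withdrawal €45 billion: just a shift between currency and reserves — both are base money → 0.
Discount-window repayment €178 billion: ECB balance sheet contracts → −€178B.
OMO purchase (from banks) €344 billion: ECB balance sheet expands → +€344B.
Net: 0 − 178 + 344 = +€166 billion.

+€166 billion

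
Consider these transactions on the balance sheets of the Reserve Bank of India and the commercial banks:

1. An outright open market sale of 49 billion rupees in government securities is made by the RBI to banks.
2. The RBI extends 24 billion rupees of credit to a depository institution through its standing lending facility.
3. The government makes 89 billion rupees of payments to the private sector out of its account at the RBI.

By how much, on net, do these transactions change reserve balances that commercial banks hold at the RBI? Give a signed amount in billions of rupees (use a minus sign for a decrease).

OMO sale (to banks) 49 billion rupees: the buying banks pay out of their reserve balances → −49B.
Discount-window loan 24 billion rupees: the loan is credited to the bank's reserve account → +24B.
Government spending 89 billion rupees: government payments flow into bank reserve accounts → +89B.
Net: −49 + 24 + 89 = +64 billion.

+64 billion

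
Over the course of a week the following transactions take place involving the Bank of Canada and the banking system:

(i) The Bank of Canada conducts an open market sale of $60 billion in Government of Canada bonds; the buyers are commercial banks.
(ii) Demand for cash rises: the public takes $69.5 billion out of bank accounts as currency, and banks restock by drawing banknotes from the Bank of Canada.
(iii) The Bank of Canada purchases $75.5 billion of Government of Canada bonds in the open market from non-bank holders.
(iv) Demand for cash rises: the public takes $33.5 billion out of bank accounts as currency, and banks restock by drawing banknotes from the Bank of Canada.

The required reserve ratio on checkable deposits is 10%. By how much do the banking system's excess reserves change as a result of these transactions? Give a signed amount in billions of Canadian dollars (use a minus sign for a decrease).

OMO sale (to banks) $60 billion: reserves −$60B, deposits 0.
Currency withdrawal $69.5 billion: reserves −$69.5B, deposits −$69.5B.
Asset purchase (from non-banks) $75.5 billion: reserves +$75.5B, deposits +$75.5B.
Currency withdrawal $33.5 billion: reserves −$33.5B, deposits −$33.5B.
Totals: Δreserves = −$87.5B, Δdeposits = −$27.5B.
Δrequired reserves = 10% × −$27.5B = −$2.75B.
Δexcess reserves = Δreserves − Δrequired = −$87.5B − (−$2.75B) = -$84.75 billion.

-$84.75 billion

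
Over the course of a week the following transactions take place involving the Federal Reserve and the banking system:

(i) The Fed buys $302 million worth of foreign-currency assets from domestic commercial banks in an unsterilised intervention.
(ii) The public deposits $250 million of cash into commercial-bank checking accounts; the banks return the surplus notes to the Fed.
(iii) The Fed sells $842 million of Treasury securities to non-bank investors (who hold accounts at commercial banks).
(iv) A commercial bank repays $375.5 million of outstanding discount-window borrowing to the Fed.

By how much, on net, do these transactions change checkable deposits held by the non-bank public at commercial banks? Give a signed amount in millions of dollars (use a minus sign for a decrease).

FX purchase $302 million: the counterparty is a bank, so public deposits are unchanged → 0.
Currency deposit $250 million: non-bank counterparties' bank balances rise → +$250M.
Asset sale (to non-banks) $842 million: non-bank counterparties' bank balances fall → −$842M.
Discount-window repayment $375.5 million: the counterparty is a bank, so public deposits are unchanged → 0.
Net: 0 + 250 − 842 + 0 = -$592 million.

-$592 million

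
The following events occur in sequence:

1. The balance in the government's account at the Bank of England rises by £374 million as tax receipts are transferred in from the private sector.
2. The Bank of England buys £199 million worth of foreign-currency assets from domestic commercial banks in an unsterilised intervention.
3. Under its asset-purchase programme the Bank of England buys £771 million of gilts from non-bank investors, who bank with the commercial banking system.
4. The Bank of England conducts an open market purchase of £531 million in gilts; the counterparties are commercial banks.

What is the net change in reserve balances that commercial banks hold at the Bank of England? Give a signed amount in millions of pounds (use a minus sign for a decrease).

+£1127 million

Government account inflow £374 million: funds move from bank reserves into the government account → −£374M.
FX purchase £199 million: the Bank of England pays by crediting reserve accounts → +£199M.
Asset purchase (from non-banks) £771 million: the Bank of England pays by crediting reserve accounts → +£771M.
OMO purchase (from banks) £531 million: the Bank of England pays by crediting reserve accounts → +£531M.
Net: −374 + 199 + 771 + 531 = +£1127 million.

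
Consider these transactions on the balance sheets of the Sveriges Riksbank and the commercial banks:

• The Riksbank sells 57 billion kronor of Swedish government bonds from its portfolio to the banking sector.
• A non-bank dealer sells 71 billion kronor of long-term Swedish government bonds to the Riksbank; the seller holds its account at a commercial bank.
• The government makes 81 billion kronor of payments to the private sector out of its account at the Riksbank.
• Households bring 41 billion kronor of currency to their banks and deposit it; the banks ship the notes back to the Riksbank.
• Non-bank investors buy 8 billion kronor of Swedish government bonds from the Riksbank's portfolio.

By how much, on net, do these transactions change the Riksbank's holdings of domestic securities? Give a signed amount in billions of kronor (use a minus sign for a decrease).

+6 billion

Riksbank balance sheet:
  Assets:      Securities +6B
  Liabilities: Bank reserves +128B, Currency in circulation −41B, Government deposits −81B
Commercial banking system:
  Assets:      Reserves at CB +128B, Securities +57B
  Liabilities: Checkable deposits +185B
So the change in the Riksbank's holdings of domestic securities is +6 billion.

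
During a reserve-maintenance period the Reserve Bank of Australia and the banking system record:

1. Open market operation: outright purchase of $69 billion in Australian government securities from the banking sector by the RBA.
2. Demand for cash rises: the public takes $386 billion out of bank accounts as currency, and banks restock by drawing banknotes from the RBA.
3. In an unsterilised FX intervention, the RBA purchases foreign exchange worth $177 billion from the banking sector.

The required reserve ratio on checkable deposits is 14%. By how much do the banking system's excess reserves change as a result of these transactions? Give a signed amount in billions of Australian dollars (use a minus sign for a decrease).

-$85.96 billion

OMO purchase (from banks) $69 billion: reserves +$69B, deposits 0.
Currency withdrawal $386 billion: reserves −$386B, deposits −$386B.
FX purchase $177 billion: reserves +$177B, deposits 0.
Totals: Δreserves = −$140B, Δdeposits = −$386B.
Δrequired reserves = 14% × −$386B = −$54.04B.
Δexcess reserves = Δreserves − Δrequired = −$140B − (−$54.04B) = -$85.96 billion.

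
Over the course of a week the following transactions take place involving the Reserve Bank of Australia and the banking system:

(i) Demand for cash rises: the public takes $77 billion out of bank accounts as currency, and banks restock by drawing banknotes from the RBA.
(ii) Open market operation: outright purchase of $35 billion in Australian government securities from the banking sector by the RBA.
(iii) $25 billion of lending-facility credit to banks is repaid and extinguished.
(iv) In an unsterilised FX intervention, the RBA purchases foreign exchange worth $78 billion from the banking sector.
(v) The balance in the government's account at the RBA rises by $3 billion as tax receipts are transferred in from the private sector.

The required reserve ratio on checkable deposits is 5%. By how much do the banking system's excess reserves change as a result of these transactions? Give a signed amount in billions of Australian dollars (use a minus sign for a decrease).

+$12 billion

Currency withdrawal $77 billion: reserves −$77B, deposits −$77B.
OMO purchase (from banks) $35 billion: reserves +$35B, deposits 0.
Discount-window repayment $25 billion: reserves −$25B, deposits 0.
FX purchase $78 billion: reserves +$78B, deposits 0.
Government account inflow $3 billion: reserves −$3B, deposits −$3B.
Totals: Δreserves = +$8B, Δdeposits = −$80B.
Δrequired reserves = 5% × −$80B = −$4B.
Δexcess reserves = Δreserves − Δrequired = +$8B − (−$4B) = +$12 billion.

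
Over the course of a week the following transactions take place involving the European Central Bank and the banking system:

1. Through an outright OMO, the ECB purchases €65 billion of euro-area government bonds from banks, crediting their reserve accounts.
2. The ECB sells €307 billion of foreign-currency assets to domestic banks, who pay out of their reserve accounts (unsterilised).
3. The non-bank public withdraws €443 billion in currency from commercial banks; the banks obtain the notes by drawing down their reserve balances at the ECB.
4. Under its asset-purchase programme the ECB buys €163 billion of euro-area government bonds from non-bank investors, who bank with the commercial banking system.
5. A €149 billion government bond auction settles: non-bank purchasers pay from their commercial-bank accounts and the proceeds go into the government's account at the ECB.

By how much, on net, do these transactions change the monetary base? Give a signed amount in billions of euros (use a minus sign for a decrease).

ECB balance sheet:
  Assets:      Securities +€228B, Foreign assets −€307B
  Liabilities: Bank reserves −€671B, Currency in circulation +€443B, Government deposits +€149B
Monetary base = currency + reserves: +€443B + (−€671B) = -€228 billion.

-€228 billion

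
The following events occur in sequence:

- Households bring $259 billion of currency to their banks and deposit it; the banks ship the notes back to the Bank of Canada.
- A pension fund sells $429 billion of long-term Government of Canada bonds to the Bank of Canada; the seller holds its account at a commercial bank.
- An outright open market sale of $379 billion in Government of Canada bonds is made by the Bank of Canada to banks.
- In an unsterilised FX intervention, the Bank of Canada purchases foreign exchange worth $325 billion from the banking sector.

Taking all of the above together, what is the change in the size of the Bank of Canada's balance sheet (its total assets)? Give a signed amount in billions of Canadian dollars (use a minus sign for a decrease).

Currency deposit $259 billion: only the composition of liabilities changes → 0.
Asset purchase (from non-banks) $429 billion: a Bank of Canada asset is acquired → +$429B.
OMO sale (to banks) $379 billion: a Bank of Canada asset is shed → −$379B.
FX purchase $325 billion: a Bank of Canada asset is acquired → +$325B.
Net: 0 + 429 − 379 + 325 = +$375 billion.

+$375 billion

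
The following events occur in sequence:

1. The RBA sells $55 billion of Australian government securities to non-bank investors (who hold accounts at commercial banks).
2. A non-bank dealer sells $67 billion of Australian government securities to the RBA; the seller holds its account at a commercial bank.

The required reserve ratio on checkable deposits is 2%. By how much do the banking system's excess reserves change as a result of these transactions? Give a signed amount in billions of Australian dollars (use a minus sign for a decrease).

Asset sale (to non-banks) $55 billion: reserves −$55B, deposits −$55B.
Asset purchase (from non-banks) $67 billion: reserves +$67B, deposits +$67B.
Totals: Δreserves = +$12B, Δdeposits = +$12B.
Δrequired reserves = 2% × +$12B = +$0.24B.
Δexcess reserves = Δreserves − Δrequired = +$12B − (+$0.24B) = +$11.76 billion.

+$11.76 billion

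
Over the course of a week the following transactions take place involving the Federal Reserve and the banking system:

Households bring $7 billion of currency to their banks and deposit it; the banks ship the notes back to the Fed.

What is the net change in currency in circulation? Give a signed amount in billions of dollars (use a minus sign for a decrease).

-$7 billion

Currency deposit $7 billion: notes return to the central bank → −$7B.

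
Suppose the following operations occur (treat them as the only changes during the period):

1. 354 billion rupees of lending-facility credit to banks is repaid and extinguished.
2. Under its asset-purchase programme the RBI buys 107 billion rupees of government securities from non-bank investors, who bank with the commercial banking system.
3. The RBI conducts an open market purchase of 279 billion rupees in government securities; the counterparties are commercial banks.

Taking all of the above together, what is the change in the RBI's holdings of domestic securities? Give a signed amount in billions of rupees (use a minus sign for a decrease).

+386 billion

RBI balance sheet:
  Assets:      Securities +386B, Loans to banks −354B
  Liabilities: Bank reserves +32B
Commercial banking system:
  Assets:      Reserves at CB +32B, Securities −279B
  Liabilities: Checkable deposits +107B, Borrowings from CB −354B
So the change in the RBI's holdings of domestic securities is +386 billion.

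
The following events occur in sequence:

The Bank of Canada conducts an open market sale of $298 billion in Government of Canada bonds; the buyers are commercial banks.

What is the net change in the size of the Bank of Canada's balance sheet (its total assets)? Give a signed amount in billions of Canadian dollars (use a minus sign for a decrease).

Bank of Canada balance sheet:
  Assets:      Securities −$298B
  Liabilities: Bank reserves −$298B
Change in total Bank of Canada assets = -$298 billion.

-$298 billion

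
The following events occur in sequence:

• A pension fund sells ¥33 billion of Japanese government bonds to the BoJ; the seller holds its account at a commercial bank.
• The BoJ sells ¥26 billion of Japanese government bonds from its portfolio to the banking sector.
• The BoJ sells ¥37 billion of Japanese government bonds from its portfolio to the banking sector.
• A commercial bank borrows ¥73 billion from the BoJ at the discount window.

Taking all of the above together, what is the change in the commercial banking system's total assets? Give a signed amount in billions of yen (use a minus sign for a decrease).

Asset purchase (from non-banks) ¥33 billion: bank balance sheets expand → +¥33B.
OMO sale (to banks) ¥26 billion: just an asset swap on bank balance sheets → 0.
OMO sale (to banks) ¥37 billion: just an asset swap on bank balance sheets → 0.
Discount-window loan ¥73 billion: bank balance sheets expand → +¥73B.
Net: 33 + 0 + 0 + 73 = +¥106 billion.

+¥106 billion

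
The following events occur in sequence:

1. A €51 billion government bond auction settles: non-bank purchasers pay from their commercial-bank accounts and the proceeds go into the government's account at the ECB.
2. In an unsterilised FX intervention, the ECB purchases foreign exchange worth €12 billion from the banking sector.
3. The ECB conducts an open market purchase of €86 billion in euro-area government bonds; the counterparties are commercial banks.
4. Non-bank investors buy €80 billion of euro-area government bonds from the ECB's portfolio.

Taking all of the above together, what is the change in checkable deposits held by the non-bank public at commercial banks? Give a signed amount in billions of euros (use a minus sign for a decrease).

-€131 billion

ECB balance sheet:
  Assets:      Securities +€6B, Foreign assets +€12B
  Liabilities: Bank reserves −€33B, Government deposits +€51B
Commercial banking system:
  Assets:      Reserves at CB −€33B, Securities −€86B, Foreign assets −€12B
  Liabilities: Checkable deposits −€131B
So the change in checkable deposits held by the non-bank public at commercial banks is -€131 billion.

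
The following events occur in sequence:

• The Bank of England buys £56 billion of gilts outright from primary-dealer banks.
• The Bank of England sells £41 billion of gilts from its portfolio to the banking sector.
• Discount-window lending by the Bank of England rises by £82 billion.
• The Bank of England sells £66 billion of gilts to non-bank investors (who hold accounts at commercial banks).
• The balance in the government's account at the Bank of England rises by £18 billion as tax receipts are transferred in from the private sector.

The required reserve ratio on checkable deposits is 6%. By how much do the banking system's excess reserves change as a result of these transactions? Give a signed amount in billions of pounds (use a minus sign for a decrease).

OMO purchase (from banks) £56 billion: reserves +£56B, deposits 0.
OMO sale (to banks) £41 billion: reserves −£41B, deposits 0.
Discount-window loan £82 billion: reserves +£82B, deposits 0.
Asset sale (to non-banks) £66 billion: reserves −£66B, deposits −£66B.
Government account inflow £18 billion: reserves −£18B, deposits −£18B.
Totals: Δreserves = +£13B, Δdeposits = −£84B.
Δrequired reserves = 6% × −£84B = −£5.04B.
Δexcess reserves = Δreserves − Δrequired = +£13B − (−£5.04B) = +£18.04 billion.

+£18.04 billion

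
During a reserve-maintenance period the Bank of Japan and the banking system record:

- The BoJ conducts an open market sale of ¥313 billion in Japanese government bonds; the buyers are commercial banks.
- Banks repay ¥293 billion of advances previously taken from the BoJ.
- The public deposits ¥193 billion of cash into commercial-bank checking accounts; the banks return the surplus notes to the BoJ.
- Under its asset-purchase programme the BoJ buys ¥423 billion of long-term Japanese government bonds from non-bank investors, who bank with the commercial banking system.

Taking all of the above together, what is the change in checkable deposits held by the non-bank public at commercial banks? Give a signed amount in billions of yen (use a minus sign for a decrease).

OMO sale (to banks) ¥313 billion: the counterparty is a bank, so public deposits are unchanged → 0.
Discount-window repayment ¥293 billion: the counterparty is a bank, so public deposits are unchanged → 0.
Currency deposit ¥193 billion: non-bank counterparties' bank balances rise → +¥193B.
Asset purchase (from non-banks) ¥423 billion: non-bank counterparties' bank balances rise → +¥423B.
Net: 0 + 0 + 193 + 423 = +¥616 billion.

+¥616 billion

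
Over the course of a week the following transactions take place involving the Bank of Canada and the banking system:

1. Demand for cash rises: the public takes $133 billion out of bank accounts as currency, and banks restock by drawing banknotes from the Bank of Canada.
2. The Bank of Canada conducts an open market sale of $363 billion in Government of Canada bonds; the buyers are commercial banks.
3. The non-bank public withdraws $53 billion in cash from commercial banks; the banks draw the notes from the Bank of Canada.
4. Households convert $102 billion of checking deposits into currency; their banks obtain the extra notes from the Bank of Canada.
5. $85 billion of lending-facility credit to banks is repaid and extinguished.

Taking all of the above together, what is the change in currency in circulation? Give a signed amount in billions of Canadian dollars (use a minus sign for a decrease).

+$288 billion

Currency withdrawal $133 billion: notes leave the central bank → +$133B.
OMO sale (to banks) $363 billion: no currency enters or leaves circulation → 0.
Currency withdrawal $53 billion: notes leave the central bank → +$53B.
Currency withdrawal $102 billion: notes leave the central bank → +$102B.
Discount-window repayment $85 billion: no currency enters or leaves circulation → 0.
Net: 133 + 0 + 53 + 102 + 0 = +$288 billion.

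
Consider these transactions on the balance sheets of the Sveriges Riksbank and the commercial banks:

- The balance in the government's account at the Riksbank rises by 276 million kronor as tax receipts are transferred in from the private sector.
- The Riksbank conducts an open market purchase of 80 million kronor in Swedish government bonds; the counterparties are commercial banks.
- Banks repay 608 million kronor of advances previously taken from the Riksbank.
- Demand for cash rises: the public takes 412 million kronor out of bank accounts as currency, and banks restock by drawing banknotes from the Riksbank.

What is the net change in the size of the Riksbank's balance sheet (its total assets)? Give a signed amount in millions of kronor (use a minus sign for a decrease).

-528 million

Riksbank balance sheet:
  Assets:      Securities +80M, Loans to banks −608M
  Liabilities: Bank reserves −1216M, Currency in circulation +412M, Government deposits +276M
Commercial banking system:
  Assets:      Reserves at CB −1216M, Securities −80M
  Liabilities: Checkable deposits −688M, Borrowings from CB −608M
Change in total Riksbank assets = -528 million.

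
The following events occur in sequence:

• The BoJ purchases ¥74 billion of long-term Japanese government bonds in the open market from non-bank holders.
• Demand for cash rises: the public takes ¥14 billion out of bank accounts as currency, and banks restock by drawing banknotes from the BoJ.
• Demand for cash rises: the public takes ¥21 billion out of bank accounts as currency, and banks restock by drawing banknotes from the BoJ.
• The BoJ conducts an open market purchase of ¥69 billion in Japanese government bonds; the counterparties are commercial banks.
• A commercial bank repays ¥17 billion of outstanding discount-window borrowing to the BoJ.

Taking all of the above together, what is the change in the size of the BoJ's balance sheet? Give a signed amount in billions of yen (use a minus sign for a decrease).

BoJ balance sheet:
  Assets:      Securities +¥143B, Loans to banks −¥17B
  Liabilities: Bank reserves +¥91B, Currency in circulation +¥35B
Change in total BoJ assets = +¥126 billion.

+¥126 billion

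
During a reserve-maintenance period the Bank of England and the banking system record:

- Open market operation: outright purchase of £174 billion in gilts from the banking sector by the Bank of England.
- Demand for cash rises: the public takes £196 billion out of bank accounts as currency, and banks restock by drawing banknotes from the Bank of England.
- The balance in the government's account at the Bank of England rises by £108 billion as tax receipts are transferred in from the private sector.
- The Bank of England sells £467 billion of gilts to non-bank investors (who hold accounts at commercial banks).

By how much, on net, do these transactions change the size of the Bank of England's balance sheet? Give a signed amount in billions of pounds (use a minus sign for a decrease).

-£293 billion

OMO purchase (from banks) £174 billion: a Bank of England asset is acquired → +£174B.
Currency withdrawal £196 billion: only the composition of liabilities changes → 0.
Government account inflow £108 billion: only the composition of liabilities changes → 0.
Asset sale (to non-banks) £467 billion: a Bank of England asset is shed → −£467B.
Net: 174 + 0 + 0 − 467 = -£293 billion.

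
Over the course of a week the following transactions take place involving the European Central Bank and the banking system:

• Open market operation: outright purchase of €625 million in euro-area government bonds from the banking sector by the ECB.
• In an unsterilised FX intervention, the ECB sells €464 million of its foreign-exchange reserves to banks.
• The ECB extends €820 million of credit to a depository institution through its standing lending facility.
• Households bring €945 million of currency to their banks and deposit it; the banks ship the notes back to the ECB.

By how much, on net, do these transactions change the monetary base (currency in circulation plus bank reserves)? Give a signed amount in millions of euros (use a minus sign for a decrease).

+€981 million

ECB balance sheet:
  Assets:      Securities +€625M, Loans to banks +€820M, Foreign assets −€464M
  Liabilities: Bank reserves +€1926M, Currency in circulation −€945M
Commercial banking system:
  Assets:      Reserves at CB +€1926M, Securities −€625M, Foreign assets +€464M
  Liabilities: Checkable deposits +€945M, Borrowings from CB +€820M
Monetary base = currency + reserves: −€945M + (+€1926M) = +€981 million.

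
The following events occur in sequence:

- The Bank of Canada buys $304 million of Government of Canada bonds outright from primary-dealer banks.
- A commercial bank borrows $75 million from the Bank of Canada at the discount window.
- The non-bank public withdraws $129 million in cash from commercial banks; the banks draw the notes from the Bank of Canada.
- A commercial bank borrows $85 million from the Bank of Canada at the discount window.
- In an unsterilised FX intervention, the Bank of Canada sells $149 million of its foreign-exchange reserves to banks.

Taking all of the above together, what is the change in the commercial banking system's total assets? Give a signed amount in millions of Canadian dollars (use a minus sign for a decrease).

+$31 million

OMO purchase (from banks) $304 million: just an asset swap on bank balance sheets → 0.
Discount-window loan $75 million: bank balance sheets expand → +$75M.
Currency withdrawal $129 million: bank balance sheets shrink → −$129M.
Discount-window loan $85 million: bank balance sheets expand → +$85M.
FX sale $149 million: just an asset swap on bank balance sheets → 0.
Net: 0 + 75 − 129 + 85 + 0 = +$31 million.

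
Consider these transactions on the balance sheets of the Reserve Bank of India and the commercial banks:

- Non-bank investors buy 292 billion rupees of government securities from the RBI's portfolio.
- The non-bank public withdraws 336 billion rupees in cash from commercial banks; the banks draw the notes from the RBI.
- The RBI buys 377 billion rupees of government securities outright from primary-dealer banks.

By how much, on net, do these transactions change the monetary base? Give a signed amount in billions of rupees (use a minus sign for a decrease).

+85 billion

RBI balance sheet:
  Assets:      Securities +85B
  Liabilities: Bank reserves −251B, Currency in circulation +336B
Monetary base = currency + reserves: +336B + (−251B) = +85 billion.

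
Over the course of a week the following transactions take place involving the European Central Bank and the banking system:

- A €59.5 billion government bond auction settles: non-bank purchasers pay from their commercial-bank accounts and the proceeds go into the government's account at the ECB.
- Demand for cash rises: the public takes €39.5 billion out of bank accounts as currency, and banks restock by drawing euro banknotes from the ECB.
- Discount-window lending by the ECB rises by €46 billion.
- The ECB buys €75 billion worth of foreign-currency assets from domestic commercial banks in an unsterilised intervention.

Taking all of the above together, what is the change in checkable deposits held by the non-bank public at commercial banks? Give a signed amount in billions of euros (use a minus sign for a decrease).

-€99 billion

ECB balance sheet:
  Assets:      Loans to banks +€46B, Foreign assets +€75B
  Liabilities: Bank reserves +€22B, Currency in circulation +€39.5B, Government deposits +€59.5B
Commercial banking system:
  Assets:      Reserves at CB +€22B, Foreign assets −€75B
  Liabilities: Checkable deposits −€99B, Borrowings from CB +€46B
So the change in checkable deposits held by the non-bank public at commercial banks is -€99 billion.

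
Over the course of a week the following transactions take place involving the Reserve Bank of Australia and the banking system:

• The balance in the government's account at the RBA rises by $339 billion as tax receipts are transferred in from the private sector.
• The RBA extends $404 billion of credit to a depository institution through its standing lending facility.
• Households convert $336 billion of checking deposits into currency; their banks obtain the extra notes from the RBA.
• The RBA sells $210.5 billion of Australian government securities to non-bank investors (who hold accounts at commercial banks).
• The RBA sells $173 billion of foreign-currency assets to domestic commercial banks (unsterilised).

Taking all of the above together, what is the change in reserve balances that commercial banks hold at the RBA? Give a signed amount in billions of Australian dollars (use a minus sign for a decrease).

-$654.5 billion

Government account inflow $339 billion: funds move from bank reserves into the government account → −$339B.
Discount-window loan $404 billion: the loan is credited to the bank's reserve account → +$404B.
Currency withdrawal $336 billion: banks swap reserves for currency → −$336B.
Asset sale (to non-banks) $210.5 billion: the non-bank buyers' banks settle from reserves → −$210.5B.
FX sale $173 billion: the buying banks pay out of their reserve balances → −$173B.
Net: −339 + 404 − 336 − 210.5 − 173 = -$654.5 billion.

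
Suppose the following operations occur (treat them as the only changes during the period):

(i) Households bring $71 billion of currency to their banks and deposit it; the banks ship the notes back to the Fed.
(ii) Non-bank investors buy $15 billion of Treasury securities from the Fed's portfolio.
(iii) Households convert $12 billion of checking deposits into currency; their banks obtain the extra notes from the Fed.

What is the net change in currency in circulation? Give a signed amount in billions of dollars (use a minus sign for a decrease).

Fed balance sheet:
  Assets:      Securities −$15B
  Liabilities: Bank reserves +$44B, Currency in circulation −$59B
Commercial banking system:
  Assets:      Reserves at CB +$44B
  Liabilities: Checkable deposits +$44B
So the change in currency in circulation is -$59 billion.

-$59 billion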